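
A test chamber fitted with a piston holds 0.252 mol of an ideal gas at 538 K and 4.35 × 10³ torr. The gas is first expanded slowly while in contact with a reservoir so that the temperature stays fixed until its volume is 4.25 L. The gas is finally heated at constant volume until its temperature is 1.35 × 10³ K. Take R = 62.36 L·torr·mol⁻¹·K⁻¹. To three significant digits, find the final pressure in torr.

P₃ ≈ 4.99e+03 torr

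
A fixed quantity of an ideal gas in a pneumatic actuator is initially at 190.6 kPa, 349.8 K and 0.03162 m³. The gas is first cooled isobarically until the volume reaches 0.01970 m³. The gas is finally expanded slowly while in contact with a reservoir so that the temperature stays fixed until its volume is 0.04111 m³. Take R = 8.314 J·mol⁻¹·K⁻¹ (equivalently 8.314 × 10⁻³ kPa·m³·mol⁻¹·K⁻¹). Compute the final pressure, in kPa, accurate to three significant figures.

P₃ ≈ 91.3 kPa

Isobaric, so V/T is constant: P₂ = P₁; T₂ = T₁·(V₂/V₁) = 217.9 K.
T constant ⇒ Boyle's law P V = const: T₃ = T₂; P₃ = P₂·(V₂/V₃) = 91.34 kPa.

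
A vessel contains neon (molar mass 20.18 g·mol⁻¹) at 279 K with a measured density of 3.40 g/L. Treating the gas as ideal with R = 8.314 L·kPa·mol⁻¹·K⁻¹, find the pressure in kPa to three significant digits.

ρ = PM/(RT) ⇒ P = ρRT/M = (3.40 × 8.314 × 279.0) / 20.18

P ≈ 391 kPa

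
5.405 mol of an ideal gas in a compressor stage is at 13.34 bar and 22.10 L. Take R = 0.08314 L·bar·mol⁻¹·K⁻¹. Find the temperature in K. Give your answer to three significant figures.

PV = nRT ⇒ T = PV/(nR) = (13.34 × 22.10) / (5.405 × 0.08314)

T ≈ 656 K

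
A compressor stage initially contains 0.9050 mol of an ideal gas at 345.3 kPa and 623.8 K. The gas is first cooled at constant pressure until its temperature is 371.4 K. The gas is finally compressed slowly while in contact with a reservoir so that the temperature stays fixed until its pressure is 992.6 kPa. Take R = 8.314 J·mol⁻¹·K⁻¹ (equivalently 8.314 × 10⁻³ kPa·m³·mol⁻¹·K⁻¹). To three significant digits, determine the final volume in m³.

V₃ ≈ 0.00282 m³

From PV = nRT: V₁ = nRT₁/P₁ = 0.01359 m³.
P constant ⇒ V ∝ T: P₂ = P₁; V₂ = V₁·(T₂/T₁) = 0.008093 m³.
Isothermal, so P V is constant: T₃ = T₂; V₃ = V₂·(P₂/P₃) = 0.002815 m³.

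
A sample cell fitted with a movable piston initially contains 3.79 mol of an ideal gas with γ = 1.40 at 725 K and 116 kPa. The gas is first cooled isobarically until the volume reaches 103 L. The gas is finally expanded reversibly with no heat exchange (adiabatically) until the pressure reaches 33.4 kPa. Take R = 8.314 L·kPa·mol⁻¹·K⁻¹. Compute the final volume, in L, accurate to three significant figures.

V₃ ≈ 251 L

From PV = nRT: V₁ = nRT₁/P₁ = 196.9 L.
Isobaric, so V/T is constant: P₂ = P₁; T₂ = T₁·(V₂/V₁) = 379.2 K.
Adiabatic (γ = 1.40), T V^(γ−1) and P V^γ constant: T₃ = T₂·(P₃/P₂)^((γ−1)/γ) = 265.7 K; V₃ = V₂·(P₂/P₃)^(1/γ) = 250.6 L.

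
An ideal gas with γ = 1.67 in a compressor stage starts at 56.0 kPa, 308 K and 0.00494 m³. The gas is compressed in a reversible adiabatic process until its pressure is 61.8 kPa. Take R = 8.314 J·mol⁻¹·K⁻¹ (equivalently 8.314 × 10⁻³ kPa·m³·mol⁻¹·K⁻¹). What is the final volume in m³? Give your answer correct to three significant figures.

V₂ ≈ 0.00466 m³

Adiabatic (γ = 1.67), T V^(γ−1) and P V^γ constant: T₂ = T₁·(P₂/P₁)^((γ−1)/γ) = 320.4 K; V₂ = V₁·(P₁/P₂)^(1/γ) = 0.004657 m³.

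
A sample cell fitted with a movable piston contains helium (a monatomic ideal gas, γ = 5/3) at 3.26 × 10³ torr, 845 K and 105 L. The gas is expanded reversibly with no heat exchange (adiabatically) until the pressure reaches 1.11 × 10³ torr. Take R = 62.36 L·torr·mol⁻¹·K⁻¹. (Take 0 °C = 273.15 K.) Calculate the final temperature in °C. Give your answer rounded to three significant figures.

T₂ ≈ 276 °C

Reversible adiabatic, γ = 5/3: T₂ = T₁·(P₂/P₁)^((γ−1)/γ) = 549.2 K; V₂ = V₁·(P₁/P₂)^(1/γ) = 200.4 L.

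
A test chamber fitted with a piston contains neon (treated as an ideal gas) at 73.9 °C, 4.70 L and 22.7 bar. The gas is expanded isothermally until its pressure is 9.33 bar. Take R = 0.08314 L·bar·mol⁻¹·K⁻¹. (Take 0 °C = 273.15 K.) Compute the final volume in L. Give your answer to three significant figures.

V₂ ≈ 11.4 L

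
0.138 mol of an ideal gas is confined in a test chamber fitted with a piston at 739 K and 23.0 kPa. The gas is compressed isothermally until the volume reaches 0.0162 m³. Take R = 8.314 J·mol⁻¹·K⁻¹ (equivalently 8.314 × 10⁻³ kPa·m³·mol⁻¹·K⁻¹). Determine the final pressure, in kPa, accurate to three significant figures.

P₂ ≈ 52.3 kPa

From PV = nRT: V₁ = nRT₁/P₁ = 0.03686 m³.
T constant ⇒ Boyle's law P V = const: T₂ = T₁; P₂ = P₁·(V₁/V₂) = 52.34 kPa.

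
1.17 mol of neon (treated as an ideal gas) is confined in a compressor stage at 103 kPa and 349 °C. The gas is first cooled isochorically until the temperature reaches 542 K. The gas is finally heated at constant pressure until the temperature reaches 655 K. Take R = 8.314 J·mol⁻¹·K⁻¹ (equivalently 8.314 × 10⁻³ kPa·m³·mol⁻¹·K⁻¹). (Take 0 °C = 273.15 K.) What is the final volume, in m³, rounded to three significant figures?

V₃ ≈ 0.0710 m³

Convert: T₁ = 622.1 K.
From PV = nRT: V₁ = nRT₁/P₁ = 0.05876 m³.
Isochoric, so P/T is constant: V₂ = V₁; P₂ = P₁·(T₂/T₁) = 89.73 kPa.
P constant ⇒ V ∝ T: P₃ = P₂; V₃ = V₂·(T₃/T₂) = 0.07101 m³.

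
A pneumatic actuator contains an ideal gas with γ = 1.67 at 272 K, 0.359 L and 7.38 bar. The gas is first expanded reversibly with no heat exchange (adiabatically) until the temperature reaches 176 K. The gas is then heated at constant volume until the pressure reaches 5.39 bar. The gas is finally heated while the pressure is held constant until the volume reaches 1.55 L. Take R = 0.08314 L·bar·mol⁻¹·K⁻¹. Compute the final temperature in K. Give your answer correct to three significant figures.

Reversible adiabatic, γ = 1.67: P₂ = P₁·(T₂/T₁)^(γ/(γ−1)) = 2.494 bar; V₂ = V₁·(T₁/T₂)^(1/(γ−1)) = 0.6875 L.
V constant ⇒ P ∝ T: V₃ = V₂; T₃ = T₂·(P₃/P₂) = 380.4 K.
Isobaric, so V/T is constant: P₄ = P₃; T₄ = T₃·(V₄/V₃) = 857.7 K.

T₄ ≈ 858 K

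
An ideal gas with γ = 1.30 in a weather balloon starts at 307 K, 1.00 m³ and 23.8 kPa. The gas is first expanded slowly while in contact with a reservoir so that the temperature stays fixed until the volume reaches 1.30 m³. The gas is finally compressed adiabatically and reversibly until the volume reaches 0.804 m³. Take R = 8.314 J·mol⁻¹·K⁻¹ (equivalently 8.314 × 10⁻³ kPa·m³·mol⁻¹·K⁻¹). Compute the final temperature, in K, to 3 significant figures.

T₃ ≈ 355 K

T constant ⇒ Boyle's law P V = const: T₂ = T₁; P₂ = P₁·(V₁/V₂) = 18.31 kPa.
Adiabatic (γ = 1.30), T V^(γ−1) and P V^γ constant: T₃ = T₂·(V₂/V₃)^(γ−1) = 354.6 K; P₃ = P₂·(V₂/V₃)^γ = 34.19 kPa.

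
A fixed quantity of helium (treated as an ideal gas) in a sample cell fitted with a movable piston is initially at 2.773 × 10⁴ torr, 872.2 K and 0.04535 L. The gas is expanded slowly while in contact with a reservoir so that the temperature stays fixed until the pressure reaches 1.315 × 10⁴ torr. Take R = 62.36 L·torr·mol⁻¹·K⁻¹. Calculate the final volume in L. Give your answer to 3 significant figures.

V₂ ≈ 0.0956 L

T constant ⇒ Boyle's law P V = const: T₂ = T₁; V₂ = V₁·(P₁/P₂) = 0.09563 L.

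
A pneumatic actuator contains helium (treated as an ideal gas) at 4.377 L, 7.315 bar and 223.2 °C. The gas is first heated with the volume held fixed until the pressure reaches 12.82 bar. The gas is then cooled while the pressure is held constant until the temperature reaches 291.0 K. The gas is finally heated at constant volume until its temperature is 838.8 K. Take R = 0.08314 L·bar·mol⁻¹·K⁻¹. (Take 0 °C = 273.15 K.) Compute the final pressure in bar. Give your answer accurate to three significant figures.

Convert: T₁ = 496.3 K.
Isochoric, so P/T is constant: V₂ = V₁; T₂ = T₁·(P₂/P₁) = 869.9 K.
P constant ⇒ V ∝ T: P₃ = P₂; V₃ = V₂·(T₃/T₂) = 1.464 L.
Isochoric, so P/T is constant: V₄ = V₃; P₄ = P₃·(T₄/T₃) = 36.95 bar.

P₄ ≈ 37.0 bar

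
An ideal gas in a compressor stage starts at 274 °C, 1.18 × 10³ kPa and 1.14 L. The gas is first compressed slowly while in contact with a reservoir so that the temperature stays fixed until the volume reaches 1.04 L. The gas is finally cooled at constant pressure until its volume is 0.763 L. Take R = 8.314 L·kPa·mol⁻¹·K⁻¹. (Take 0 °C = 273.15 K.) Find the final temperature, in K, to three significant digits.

T₃ ≈ 401 K

Convert: T₁ = 547.1 K.
T constant ⇒ Boyle's law P V = const: T₂ = T₁; P₂ = P₁·(V₁/V₂) = 1293 kPa.
P constant ⇒ V ∝ T: P₃ = P₂; T₃ = T₂·(V₃/V₂) = 401.4 K.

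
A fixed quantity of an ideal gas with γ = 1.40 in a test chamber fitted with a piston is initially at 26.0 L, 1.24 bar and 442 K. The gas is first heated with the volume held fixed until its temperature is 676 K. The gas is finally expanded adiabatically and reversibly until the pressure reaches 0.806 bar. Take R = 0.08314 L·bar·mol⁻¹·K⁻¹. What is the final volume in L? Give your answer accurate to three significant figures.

V₃ ≈ 47.9 L

V constant ⇒ P ∝ T: V₂ = V₁; P₂ = P₁·(T₂/T₁) = 1.896 bar.
Reversible adiabatic, γ = 1.40: T₃ = T₂·(P₃/P₂)^((γ−1)/γ) = 529.4 K; V₃ = V₂·(P₂/P₃)^(1/γ) = 47.91 L.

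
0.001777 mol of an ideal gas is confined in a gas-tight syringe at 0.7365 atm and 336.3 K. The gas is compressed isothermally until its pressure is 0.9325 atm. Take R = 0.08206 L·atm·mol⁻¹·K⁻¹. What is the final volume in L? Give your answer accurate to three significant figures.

V₂ ≈ 0.0526 L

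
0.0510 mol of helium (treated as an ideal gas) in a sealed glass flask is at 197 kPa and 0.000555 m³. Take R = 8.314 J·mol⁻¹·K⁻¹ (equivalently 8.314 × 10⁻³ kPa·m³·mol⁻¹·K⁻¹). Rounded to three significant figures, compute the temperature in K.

T ≈ 258 K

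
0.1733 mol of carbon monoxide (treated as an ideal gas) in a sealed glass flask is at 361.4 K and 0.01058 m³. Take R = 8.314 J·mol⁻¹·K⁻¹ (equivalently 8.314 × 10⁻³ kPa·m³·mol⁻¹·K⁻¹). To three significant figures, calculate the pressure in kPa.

PV = nRT ⇒ P = nRT/V = (0.1733 × 8.314 × 10⁻³ × 361.4) / 0.01058

P ≈ 49.2 kPa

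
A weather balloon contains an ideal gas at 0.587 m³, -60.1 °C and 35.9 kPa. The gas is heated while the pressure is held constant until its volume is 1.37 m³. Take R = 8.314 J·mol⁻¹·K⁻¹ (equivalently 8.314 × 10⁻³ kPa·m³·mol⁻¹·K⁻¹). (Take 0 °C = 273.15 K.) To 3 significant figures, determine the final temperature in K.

T₂ ≈ 497 K

Convert: T₁ = 213.0 K.
P constant ⇒ V ∝ T: P₂ = P₁; T₂ = T₁·(V₂/V₁) = 497.2 K.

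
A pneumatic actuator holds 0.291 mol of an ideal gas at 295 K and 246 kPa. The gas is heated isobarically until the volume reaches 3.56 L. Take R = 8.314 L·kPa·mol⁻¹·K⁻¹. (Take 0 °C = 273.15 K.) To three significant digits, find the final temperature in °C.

From PV = nRT: V₁ = nRT₁/P₁ = 2.901 L.
Isobaric, so V/T is constant: P₂ = P₁; T₂ = T₁·(V₂/V₁) = 362.0 K.

T₂ ≈ 88.8 °C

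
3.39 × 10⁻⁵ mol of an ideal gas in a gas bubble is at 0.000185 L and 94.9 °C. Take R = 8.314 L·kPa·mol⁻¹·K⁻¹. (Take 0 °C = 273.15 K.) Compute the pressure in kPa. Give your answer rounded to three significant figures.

Convert: T = 368.05 K.
PV = nRT ⇒ P = nRT/V = (3.39e-05 × 8.314 × 368.05) / 0.000185

P ≈ 561 kPa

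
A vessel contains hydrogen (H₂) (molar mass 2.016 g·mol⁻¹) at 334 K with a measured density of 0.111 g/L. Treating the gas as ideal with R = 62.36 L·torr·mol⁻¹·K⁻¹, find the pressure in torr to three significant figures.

P ≈ 1.15e+03 torr

ρ = PM/(RT) ⇒ P = ρRT/M = (0.111 × 62.36 × 334.0) / 2.016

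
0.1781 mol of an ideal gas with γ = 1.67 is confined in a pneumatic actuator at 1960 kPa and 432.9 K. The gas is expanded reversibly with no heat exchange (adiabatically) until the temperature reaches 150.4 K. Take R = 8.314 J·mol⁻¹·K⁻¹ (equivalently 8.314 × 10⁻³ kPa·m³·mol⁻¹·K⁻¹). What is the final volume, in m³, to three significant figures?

From PV = nRT: V₁ = nRT₁/P₁ = 0.0003270 m³.
Adiabatic (γ = 1.67), T V^(γ−1) and P V^γ constant: P₂ = P₁·(T₂/T₁)^(γ/(γ−1)) = 140.6 kPa; V₂ = V₁·(T₁/T₂)^(1/(γ−1)) = 0.001584 m³.

V₂ ≈ 0.00158 m³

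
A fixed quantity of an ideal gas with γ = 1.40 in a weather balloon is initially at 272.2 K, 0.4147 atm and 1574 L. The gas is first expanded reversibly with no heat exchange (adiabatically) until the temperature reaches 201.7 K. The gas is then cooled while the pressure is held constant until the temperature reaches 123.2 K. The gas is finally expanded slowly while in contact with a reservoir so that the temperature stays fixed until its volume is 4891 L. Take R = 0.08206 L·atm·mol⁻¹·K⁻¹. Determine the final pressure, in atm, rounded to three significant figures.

Reversible adiabatic, γ = 1.40: P₂ = P₁·(T₂/T₁)^(γ/(γ−1)) = 0.1452 atm; V₂ = V₁·(T₁/T₂)^(1/(γ−1)) = 3330 L.
Isobaric, so V/T is constant: P₃ = P₂; V₃ = V₂·(T₃/T₂) = 2034 L.
T constant ⇒ Boyle's law P V = const: T₄ = T₃; P₄ = P₃·(V₃/V₄) = 0.06040 atm.

P₄ ≈ 0.0604 atm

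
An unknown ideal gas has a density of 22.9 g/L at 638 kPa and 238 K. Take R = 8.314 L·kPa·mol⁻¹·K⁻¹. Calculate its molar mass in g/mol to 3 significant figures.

M ≈ 71.0 g/mol

ρ = PM/(RT) ⇒ M = ρRT/P = (22.9 × 8.314 × 238.0) / 638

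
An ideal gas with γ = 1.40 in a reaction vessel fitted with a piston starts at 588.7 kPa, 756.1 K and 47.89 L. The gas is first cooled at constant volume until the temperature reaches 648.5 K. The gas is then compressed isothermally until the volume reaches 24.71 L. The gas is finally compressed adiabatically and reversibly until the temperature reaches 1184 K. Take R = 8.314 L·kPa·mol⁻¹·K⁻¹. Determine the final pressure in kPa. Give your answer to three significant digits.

P₄ ≈ 8.05e+03 kPa

Isochoric, so P/T is constant: V₂ = V₁; P₂ = P₁·(T₂/T₁) = 504.9 kPa.
Isothermal, so P V is constant: T₃ = T₂; P₃ = P₂·(V₂/V₃) = 978.6 kPa.
Reversible adiabatic, γ = 1.40: P₄ = P₃·(T₄/T₃)^(γ/(γ−1)) = 8047 kPa; V₄ = V₃·(T₃/T₄)^(1/(γ−1)) = 5.486 L.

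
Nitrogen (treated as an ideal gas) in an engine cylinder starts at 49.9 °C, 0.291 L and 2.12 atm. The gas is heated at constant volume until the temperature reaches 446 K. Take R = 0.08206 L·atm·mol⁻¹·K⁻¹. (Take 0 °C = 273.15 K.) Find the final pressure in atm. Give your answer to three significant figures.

P₂ ≈ 2.93 atm

Convert: T₁ = 323.0 K.
Isochoric, so P/T is constant: V₂ = V₁; P₂ = P₁·(T₂/T₁) = 2.927 atm.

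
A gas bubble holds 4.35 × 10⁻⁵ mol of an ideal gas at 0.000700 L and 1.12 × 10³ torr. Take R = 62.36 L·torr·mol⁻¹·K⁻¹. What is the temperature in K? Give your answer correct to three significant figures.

PV = nRT ⇒ T = PV/(nR) = (1.12e+03 × 0.000700) / (4.35e-05 × 62.36)

T ≈ 289 K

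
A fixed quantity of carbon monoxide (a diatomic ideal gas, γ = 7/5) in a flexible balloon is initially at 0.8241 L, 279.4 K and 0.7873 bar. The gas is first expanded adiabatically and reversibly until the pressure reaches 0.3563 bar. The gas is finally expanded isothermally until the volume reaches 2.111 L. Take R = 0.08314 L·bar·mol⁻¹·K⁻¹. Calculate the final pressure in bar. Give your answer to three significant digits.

P₃ ≈ 0.245 bar

Adiabatic (γ = 7/5), T V^(γ−1) and P V^γ constant: T₂ = T₁·(P₂/P₁)^((γ−1)/γ) = 222.8 K; V₂ = V₁·(P₁/P₂)^(1/γ) = 1.452 L.
T constant ⇒ Boyle's law P V = const: T₃ = T₂; P₃ = P₂·(V₂/V₃) = 0.2450 bar.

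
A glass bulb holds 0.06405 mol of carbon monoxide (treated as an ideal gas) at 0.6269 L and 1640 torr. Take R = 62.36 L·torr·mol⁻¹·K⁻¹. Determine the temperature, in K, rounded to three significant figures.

T ≈ 257 K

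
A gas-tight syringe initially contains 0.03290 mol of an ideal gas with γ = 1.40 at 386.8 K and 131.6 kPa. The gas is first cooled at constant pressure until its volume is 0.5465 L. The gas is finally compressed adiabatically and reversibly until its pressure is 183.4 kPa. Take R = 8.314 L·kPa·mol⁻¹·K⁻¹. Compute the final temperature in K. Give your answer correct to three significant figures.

T₃ ≈ 289 K

From PV = nRT: V₁ = nRT₁/P₁ = 0.8040 L.
Isobaric, so V/T is constant: P₂ = P₁; T₂ = T₁·(V₂/V₁) = 262.9 K.
Reversible adiabatic, γ = 1.40: T₃ = T₂·(P₃/P₂)^((γ−1)/γ) = 289.1 K; V₃ = V₂·(P₂/P₃)^(1/γ) = 0.4312 L.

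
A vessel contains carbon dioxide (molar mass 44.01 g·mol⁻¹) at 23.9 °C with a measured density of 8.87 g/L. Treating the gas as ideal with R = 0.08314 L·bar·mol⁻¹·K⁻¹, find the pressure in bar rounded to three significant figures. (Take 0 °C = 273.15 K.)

ρ = PM/(RT) ⇒ P = ρRT/M = (8.87 × 0.08314 × 297.0) / 44.01

P ≈ 4.98 bar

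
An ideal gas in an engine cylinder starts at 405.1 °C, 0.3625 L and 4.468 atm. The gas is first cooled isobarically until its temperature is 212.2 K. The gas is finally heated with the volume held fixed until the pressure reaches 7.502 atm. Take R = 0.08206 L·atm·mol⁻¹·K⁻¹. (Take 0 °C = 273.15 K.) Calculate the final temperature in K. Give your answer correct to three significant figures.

Convert: T₁ = 678.2 K.
P constant ⇒ V ∝ T: P₂ = P₁; V₂ = V₁·(T₂/T₁) = 0.1134 L.
Isochoric, so P/T is constant: V₃ = V₂; T₃ = T₂·(P₃/P₂) = 356.3 K.

T₃ ≈ 356 K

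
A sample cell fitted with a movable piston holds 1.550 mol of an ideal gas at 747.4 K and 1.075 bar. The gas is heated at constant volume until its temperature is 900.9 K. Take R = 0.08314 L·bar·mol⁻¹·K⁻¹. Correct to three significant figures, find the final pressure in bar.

P₂ ≈ 1.30 bar

From PV = nRT: V₁ = nRT₁/P₁ = 89.60 L.
V constant ⇒ P ∝ T: V₂ = V₁; P₂ = P₁·(T₂/T₁) = 1.296 bar.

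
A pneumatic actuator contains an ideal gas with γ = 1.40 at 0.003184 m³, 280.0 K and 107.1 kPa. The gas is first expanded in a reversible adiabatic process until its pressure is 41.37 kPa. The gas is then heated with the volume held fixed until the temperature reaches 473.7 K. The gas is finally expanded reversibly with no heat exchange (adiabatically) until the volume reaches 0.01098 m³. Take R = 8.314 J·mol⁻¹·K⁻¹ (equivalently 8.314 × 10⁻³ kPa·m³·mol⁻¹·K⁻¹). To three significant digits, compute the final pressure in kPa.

Reversible adiabatic, γ = 1.40: T₂ = T₁·(P₂/P₁)^((γ−1)/γ) = 213.4 K; V₂ = V₁·(P₁/P₂)^(1/γ) = 0.006281 m³.
Isochoric, so P/T is constant: V₃ = V₂; P₃ = P₂·(T₃/T₂) = 91.85 kPa.
Reversible adiabatic, γ = 1.40: T₄ = T₃·(V₃/V₄)^(γ−1) = 378.9 K; P₄ = P₃·(V₃/V₄)^γ = 42.02 kPa.

P₄ ≈ 42.0 kPa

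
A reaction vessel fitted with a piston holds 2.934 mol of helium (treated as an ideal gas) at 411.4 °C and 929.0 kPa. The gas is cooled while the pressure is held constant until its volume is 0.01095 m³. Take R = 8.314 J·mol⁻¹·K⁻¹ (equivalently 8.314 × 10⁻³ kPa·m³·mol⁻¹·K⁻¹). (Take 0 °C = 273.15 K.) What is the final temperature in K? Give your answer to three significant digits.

Convert: T₁ = 684.5 K.
From PV = nRT: V₁ = nRT₁/P₁ = 0.01797 m³.
Isobaric, so V/T is constant: P₂ = P₁; T₂ = T₁·(V₂/V₁) = 417.0 K.

T₂ ≈ 417 K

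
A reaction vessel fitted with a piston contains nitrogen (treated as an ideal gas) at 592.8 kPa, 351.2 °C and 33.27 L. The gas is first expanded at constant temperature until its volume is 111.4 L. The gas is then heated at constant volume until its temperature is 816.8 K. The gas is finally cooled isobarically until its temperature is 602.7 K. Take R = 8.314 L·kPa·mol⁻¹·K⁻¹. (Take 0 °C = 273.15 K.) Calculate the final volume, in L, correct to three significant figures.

V₄ ≈ 82.2 L

Convert: T₁ = 624.3 K.
Isothermal, so P V is constant: T₂ = T₁; P₂ = P₁·(V₁/V₂) = 177.0 kPa.
V constant ⇒ P ∝ T: V₃ = V₂; P₃ = P₂·(T₃/T₂) = 231.6 kPa.
Isobaric, so V/T is constant: P₄ = P₃; V₄ = V₃·(T₄/T₃) = 82.20 L.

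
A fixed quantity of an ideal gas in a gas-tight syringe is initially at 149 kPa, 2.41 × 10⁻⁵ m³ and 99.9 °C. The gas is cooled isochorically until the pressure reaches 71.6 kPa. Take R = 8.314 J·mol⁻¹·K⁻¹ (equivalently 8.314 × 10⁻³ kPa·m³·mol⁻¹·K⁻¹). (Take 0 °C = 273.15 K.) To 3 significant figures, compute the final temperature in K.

Convert: T₁ = 373.0 K.
V constant ⇒ P ∝ T: V₂ = V₁; T₂ = T₁·(P₂/P₁) = 179.3 K.

T₂ ≈ 179 K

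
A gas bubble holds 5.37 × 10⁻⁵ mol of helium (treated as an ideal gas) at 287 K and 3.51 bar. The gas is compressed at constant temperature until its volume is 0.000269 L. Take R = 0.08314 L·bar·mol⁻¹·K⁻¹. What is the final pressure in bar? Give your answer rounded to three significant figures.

From PV = nRT: V₁ = nRT₁/P₁ = 0.0003651 L.
T constant ⇒ Boyle's law P V = const: T₂ = T₁; P₂ = P₁·(V₁/V₂) = 4.763 bar.

P₂ ≈ 4.76 bar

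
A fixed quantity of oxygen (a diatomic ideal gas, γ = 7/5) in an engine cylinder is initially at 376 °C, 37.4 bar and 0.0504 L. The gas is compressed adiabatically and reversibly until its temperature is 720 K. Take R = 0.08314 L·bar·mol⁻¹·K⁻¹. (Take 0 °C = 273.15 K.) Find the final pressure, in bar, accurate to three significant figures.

P₂ ≈ 53.7 bar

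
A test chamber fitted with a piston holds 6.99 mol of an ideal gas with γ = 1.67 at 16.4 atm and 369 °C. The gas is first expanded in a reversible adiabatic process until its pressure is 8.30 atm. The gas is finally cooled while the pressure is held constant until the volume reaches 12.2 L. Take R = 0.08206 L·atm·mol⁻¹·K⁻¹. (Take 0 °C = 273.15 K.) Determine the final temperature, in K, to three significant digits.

Convert: T₁ = 642.1 K.
From PV = nRT: V₁ = nRT₁/P₁ = 22.46 L.
Adiabatic (γ = 1.67), T V^(γ−1) and P V^γ constant: T₂ = T₁·(P₂/P₁)^((γ−1)/γ) = 488.6 K; V₂ = V₁·(P₁/P₂)^(1/γ) = 33.77 L.
Isobaric, so V/T is constant: P₃ = P₂; T₃ = T₂·(V₃/V₂) = 176.5 K.

T₃ ≈ 177 K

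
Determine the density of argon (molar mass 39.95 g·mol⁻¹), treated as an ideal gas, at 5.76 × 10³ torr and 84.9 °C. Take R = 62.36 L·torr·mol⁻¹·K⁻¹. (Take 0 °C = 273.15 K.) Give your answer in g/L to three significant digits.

ρ = PM/(RT) = (5.76e+03 × 39.95) / (62.36 × 358.0)

ρ ≈ 10.3 g/L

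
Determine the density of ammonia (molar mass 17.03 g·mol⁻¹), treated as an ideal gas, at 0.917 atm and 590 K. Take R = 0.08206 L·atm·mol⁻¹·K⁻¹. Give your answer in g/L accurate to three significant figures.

ρ = PM/(RT) = (0.917 × 17.03) / (0.08206 × 590.0)

ρ ≈ 0.323 g/L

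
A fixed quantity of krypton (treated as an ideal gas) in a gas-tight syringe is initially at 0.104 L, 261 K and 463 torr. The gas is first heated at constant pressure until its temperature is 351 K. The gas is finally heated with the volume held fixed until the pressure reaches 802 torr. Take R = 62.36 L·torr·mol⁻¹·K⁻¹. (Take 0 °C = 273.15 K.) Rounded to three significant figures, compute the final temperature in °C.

T₃ ≈ 335 °C

Isobaric, so V/T is constant: P₂ = P₁; V₂ = V₁·(T₂/T₁) = 0.1399 L.
Isochoric, so P/T is constant: V₃ = V₂; T₃ = T₂·(P₃/P₂) = 608.0 K.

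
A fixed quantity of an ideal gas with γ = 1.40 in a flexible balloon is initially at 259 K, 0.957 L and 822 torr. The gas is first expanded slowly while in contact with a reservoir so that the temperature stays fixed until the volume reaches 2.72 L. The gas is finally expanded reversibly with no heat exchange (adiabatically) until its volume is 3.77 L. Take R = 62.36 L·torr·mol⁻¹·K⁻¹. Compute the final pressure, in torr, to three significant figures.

T constant ⇒ Boyle's law P V = const: T₂ = T₁; P₂ = P₁·(V₁/V₂) = 289.2 torr.
Reversible adiabatic, γ = 1.40: T₃ = T₂·(V₂/V₃)^(γ−1) = 227.3 K; P₃ = P₂·(V₂/V₃)^γ = 183.1 torr.

P₃ ≈ 183 torr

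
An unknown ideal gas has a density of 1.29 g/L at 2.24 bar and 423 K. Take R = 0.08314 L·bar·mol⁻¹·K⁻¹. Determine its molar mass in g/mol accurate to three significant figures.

ρ = PM/(RT) ⇒ M = ρRT/P = (1.29 × 0.08314 × 423.0) / 2.24

M ≈ 20.3 g/mol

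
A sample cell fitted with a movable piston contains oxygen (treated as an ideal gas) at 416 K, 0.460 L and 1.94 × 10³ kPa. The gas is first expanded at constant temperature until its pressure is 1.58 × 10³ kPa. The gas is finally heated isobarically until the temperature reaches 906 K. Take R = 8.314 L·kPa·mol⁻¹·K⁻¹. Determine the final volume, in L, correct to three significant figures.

V₃ ≈ 1.23 L

Isothermal, so P V is constant: T₂ = T₁; V₂ = V₁·(P₁/P₂) = 0.5648 L.
P constant ⇒ V ∝ T: P₃ = P₂; V₃ = V₂·(T₃/T₂) = 1.230 L.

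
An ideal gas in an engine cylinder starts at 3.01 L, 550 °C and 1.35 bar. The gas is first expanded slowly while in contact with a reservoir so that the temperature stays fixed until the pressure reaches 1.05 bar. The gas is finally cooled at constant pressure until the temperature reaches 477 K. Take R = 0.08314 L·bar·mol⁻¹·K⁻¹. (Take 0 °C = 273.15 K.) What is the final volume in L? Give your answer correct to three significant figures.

Convert: T₁ = 823.1 K.
Isothermal, so P V is constant: T₂ = T₁; V₂ = V₁·(P₁/P₂) = 3.870 L.
Isobaric, so V/T is constant: P₃ = P₂; V₃ = V₂·(T₃/T₂) = 2.243 L.

V₃ ≈ 2.24 L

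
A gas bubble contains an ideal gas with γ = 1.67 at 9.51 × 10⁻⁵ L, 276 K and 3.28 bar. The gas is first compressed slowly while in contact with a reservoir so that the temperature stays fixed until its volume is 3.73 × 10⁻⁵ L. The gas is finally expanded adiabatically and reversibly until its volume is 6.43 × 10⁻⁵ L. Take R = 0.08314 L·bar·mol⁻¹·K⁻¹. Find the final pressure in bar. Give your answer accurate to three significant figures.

P₃ ≈ 3.37 bar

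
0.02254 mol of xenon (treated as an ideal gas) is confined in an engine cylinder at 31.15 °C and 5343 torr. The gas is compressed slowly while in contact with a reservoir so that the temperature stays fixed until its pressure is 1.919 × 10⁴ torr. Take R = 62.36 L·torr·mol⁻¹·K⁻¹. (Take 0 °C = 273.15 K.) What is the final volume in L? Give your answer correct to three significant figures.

V₂ ≈ 0.0223 L

Convert: T₁ = 304.3 K.
From PV = nRT: V₁ = nRT₁/P₁ = 0.08005 L.
Isothermal, so P V is constant: T₂ = T₁; V₂ = V₁·(P₁/P₂) = 0.02229 L.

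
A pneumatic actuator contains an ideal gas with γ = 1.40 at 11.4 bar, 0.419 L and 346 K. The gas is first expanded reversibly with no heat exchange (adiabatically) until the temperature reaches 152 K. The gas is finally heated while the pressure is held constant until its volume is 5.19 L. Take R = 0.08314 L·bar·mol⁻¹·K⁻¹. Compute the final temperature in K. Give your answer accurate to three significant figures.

T₃ ≈ 241 K

Adiabatic (γ = 1.40), T V^(γ−1) and P V^γ constant: P₂ = P₁·(T₂/T₁)^(γ/(γ−1)) = 0.6406 bar; V₂ = V₁·(T₁/T₂)^(1/(γ−1)) = 3.276 L.
P constant ⇒ V ∝ T: P₃ = P₂; T₃ = T₂·(V₃/V₂) = 240.8 K.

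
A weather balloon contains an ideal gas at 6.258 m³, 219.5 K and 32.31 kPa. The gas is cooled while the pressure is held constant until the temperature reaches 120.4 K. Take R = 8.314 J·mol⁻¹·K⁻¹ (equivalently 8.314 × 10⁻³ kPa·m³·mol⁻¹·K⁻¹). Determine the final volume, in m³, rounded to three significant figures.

V₂ ≈ 3.43 m³

Isobaric, so V/T is constant: P₂ = P₁; V₂ = V₁·(T₂/T₁) = 3.433 m³.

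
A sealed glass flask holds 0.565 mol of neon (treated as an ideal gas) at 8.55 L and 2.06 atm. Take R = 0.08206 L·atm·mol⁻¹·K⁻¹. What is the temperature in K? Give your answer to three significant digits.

PV = nRT ⇒ T = PV/(nR) = (2.06 × 8.55) / (0.565 × 0.08206)

T ≈ 380 K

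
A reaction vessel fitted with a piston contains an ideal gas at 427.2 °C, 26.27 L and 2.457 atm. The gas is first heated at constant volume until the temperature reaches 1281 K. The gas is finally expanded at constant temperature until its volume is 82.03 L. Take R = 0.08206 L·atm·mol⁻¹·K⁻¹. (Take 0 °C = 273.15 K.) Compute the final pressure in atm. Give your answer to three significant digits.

P₃ ≈ 1.44 atm

Convert: T₁ = 700.3 K.
Isochoric, so P/T is constant: V₂ = V₁; P₂ = P₁·(T₂/T₁) = 4.494 atm.
Isothermal, so P V is constant: T₃ = T₂; P₃ = P₂·(V₂/V₃) = 1.439 atm.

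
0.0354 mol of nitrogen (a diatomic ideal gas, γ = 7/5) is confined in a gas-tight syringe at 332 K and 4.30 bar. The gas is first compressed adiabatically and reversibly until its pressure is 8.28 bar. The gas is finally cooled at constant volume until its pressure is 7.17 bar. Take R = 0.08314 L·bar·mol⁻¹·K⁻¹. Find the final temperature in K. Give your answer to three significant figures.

T₃ ≈ 347 K

From PV = nRT: V₁ = nRT₁/P₁ = 0.2272 L.
Reversible adiabatic, γ = 7/5: T₂ = T₁·(P₂/P₁)^((γ−1)/γ) = 400.4 K; V₂ = V₁·(P₁/P₂)^(1/γ) = 0.1423 L.
Isochoric, so P/T is constant: V₃ = V₂; T₃ = T₂·(P₃/P₂) = 346.7 K.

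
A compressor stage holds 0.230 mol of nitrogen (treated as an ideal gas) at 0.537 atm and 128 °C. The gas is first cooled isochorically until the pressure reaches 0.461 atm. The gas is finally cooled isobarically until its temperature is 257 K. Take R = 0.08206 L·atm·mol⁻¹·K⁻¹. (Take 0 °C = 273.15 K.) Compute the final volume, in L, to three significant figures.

V₃ ≈ 10.5 L

Convert: T₁ = 401.1 K.
From PV = nRT: V₁ = nRT₁/P₁ = 14.10 L.
Isochoric, so P/T is constant: V₂ = V₁; T₂ = T₁·(P₂/P₁) = 344.4 K.
P constant ⇒ V ∝ T: P₃ = P₂; V₃ = V₂·(T₃/T₂) = 10.52 L.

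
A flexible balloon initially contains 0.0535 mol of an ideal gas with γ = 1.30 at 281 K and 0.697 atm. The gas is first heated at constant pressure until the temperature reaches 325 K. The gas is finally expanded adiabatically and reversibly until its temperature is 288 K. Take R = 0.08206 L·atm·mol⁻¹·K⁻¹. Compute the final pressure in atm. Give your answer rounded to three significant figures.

P₃ ≈ 0.413 atm

From PV = nRT: V₁ = nRT₁/P₁ = 1.770 L.
Isobaric, so V/T is constant: P₂ = P₁; V₂ = V₁·(T₂/T₁) = 2.047 L.
Adiabatic (γ = 1.30), T V^(γ−1) and P V^γ constant: P₃ = P₂·(T₃/T₂)^(γ/(γ−1)) = 0.4128 atm; V₃ = V₂·(T₂/T₃)^(1/(γ−1)) = 3.063 L.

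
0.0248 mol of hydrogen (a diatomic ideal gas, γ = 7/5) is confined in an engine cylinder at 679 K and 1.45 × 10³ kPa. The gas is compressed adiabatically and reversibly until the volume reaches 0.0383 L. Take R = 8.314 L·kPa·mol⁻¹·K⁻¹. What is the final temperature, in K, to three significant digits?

From PV = nRT: V₁ = nRT₁/P₁ = 0.09655 L.
Reversible adiabatic, γ = 7/5: T₂ = T₁·(V₁/V₂)^(γ−1) = 982.9 K; P₂ = P₁·(V₁/V₂)^γ = 5291 kPa.

T₂ ≈ 983 K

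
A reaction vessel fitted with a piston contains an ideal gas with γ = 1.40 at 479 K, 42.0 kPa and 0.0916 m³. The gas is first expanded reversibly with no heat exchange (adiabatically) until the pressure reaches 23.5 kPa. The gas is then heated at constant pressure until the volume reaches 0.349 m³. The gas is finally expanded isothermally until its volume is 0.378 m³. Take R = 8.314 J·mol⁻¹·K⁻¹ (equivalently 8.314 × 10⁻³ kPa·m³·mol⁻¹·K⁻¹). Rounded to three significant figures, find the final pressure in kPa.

Reversible adiabatic, γ = 1.40: T₂ = T₁·(P₂/P₁)^((γ−1)/γ) = 405.8 K; V₂ = V₁·(P₁/P₂)^(1/γ) = 0.1387 m³.
Isobaric, so V/T is constant: P₃ = P₂; T₃ = T₂·(V₃/V₂) = 1021 K.
T constant ⇒ Boyle's law P V = const: T₄ = T₃; P₄ = P₃·(V₃/V₄) = 21.70 kPa.

P₄ ≈ 21.7 kPa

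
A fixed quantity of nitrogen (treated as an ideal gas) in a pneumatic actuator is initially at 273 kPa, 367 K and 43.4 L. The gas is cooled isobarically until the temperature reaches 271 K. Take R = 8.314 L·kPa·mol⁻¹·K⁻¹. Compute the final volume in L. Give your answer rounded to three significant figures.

P constant ⇒ V ∝ T: P₂ = P₁; V₂ = V₁·(T₂/T₁) = 32.05 L.

V₂ ≈ 32.0 L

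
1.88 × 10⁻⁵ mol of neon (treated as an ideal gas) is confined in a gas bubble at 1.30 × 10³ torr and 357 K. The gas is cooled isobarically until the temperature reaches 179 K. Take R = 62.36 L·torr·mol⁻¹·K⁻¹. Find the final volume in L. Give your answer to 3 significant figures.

From PV = nRT: V₁ = nRT₁/P₁ = 0.0003220 L.
Isobaric, so V/T is constant: P₂ = P₁; V₂ = V₁·(T₂/T₁) = 0.0001614 L.

V₂ ≈ 0.000161 L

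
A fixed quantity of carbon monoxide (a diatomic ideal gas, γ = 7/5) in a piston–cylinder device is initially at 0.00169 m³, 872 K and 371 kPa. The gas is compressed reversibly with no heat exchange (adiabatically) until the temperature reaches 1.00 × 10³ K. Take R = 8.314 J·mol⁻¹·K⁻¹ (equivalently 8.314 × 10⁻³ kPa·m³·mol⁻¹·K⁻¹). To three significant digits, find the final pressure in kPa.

Reversible adiabatic, γ = 7/5: P₂ = P₁·(T₂/T₁)^(γ/(γ−1)) = 599.2 kPa; V₂ = V₁·(T₁/T₂)^(1/(γ−1)) = 0.001200 m³.

P₂ ≈ 599 kPa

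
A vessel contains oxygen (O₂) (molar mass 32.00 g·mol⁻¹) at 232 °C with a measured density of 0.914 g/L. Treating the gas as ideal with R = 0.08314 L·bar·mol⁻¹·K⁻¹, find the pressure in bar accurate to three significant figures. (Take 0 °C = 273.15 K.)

P ≈ 1.20 bar

ρ = PM/(RT) ⇒ P = ρRT/M = (0.914 × 0.08314 × 505.1) / 32.00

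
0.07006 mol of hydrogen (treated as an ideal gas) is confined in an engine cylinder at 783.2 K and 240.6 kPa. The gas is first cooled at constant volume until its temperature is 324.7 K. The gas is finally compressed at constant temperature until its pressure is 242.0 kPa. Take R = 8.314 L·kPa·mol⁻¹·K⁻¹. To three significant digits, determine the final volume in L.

V₃ ≈ 0.782 L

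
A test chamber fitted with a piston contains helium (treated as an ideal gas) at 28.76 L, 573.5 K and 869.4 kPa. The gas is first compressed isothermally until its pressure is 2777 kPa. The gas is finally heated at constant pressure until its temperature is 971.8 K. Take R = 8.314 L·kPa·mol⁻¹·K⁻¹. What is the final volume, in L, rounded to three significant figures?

T constant ⇒ Boyle's law P V = const: T₂ = T₁; V₂ = V₁·(P₁/P₂) = 9.004 L.
Isobaric, so V/T is constant: P₃ = P₂; V₃ = V₂·(T₃/T₂) = 15.26 L.

V₃ ≈ 15.3 L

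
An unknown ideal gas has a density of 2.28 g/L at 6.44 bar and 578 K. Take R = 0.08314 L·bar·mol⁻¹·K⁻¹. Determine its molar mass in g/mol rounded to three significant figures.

M ≈ 17.0 g/mol

ρ = PM/(RT) ⇒ M = ρRT/P = (2.28 × 0.08314 × 578.0) / 6.44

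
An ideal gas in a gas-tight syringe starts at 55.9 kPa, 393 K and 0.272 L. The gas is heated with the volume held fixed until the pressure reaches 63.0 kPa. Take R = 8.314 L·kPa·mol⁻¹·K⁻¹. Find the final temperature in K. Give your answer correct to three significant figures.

Isochoric, so P/T is constant: V₂ = V₁; T₂ = T₁·(P₂/P₁) = 442.9 K.

T₂ ≈ 443 K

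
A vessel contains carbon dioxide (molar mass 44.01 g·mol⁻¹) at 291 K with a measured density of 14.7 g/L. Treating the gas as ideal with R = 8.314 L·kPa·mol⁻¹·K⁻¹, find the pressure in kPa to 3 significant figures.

P ≈ 808 kPa

ρ = PM/(RT) ⇒ P = ρRT/M = (14.7 × 8.314 × 291.0) / 44.01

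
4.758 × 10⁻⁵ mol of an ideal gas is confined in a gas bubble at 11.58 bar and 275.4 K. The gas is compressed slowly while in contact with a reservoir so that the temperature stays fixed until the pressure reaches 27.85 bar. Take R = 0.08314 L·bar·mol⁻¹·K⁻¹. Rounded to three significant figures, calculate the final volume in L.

V₂ ≈ 3.91e-05 L

From PV = nRT: V₁ = nRT₁/P₁ = 9.408e-05 L.
T constant ⇒ Boyle's law P V = const: T₂ = T₁; V₂ = V₁·(P₁/P₂) = 3.912e-05 L.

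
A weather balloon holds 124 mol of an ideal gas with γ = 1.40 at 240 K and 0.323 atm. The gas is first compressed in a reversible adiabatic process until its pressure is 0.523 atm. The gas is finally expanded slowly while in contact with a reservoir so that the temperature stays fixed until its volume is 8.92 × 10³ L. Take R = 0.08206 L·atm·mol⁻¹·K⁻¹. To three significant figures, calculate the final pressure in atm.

P₃ ≈ 0.314 atm

From PV = nRT: V₁ = nRT₁/P₁ = 7561 L.
Reversible adiabatic, γ = 1.40: T₂ = T₁·(P₂/P₁)^((γ−1)/γ) = 275.4 K; V₂ = V₁·(P₁/P₂)^(1/γ) = 5359 L.
Isothermal, so P V is constant: T₃ = T₂; P₃ = P₂·(V₂/V₃) = 0.3142 atm.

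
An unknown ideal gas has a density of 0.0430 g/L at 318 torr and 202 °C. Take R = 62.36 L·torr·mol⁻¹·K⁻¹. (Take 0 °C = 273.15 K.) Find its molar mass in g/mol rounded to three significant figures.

ρ = PM/(RT) ⇒ M = ρRT/P = (0.0430 × 62.36 × 475.1) / 318

M ≈ 4.01 g/mol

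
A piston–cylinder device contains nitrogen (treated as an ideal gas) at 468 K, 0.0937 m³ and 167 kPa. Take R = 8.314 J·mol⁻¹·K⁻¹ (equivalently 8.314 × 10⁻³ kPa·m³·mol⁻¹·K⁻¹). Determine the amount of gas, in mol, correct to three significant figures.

PV = nRT ⇒ n = PV/(RT) = (167 × 0.0937) / (8.314 × 10⁻³ × 468)

n ≈ 4.02 mol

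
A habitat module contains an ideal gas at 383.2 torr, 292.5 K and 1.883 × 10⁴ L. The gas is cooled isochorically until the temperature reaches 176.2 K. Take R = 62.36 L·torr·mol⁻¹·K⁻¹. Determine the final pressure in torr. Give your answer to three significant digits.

P₂ ≈ 231 torr

Isochoric, so P/T is constant: V₂ = V₁; P₂ = P₁·(T₂/T₁) = 230.8 torr.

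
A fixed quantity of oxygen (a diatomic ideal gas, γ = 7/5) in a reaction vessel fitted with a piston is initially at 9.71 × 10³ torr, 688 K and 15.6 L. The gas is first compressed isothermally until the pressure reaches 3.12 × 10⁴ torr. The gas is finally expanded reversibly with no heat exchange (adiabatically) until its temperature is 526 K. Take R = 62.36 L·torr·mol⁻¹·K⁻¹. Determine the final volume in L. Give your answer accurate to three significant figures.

Isothermal, so P V is constant: T₂ = T₁; V₂ = V₁·(P₁/P₂) = 4.855 L.
Reversible adiabatic, γ = 7/5: P₃ = P₂·(T₃/T₂)^(γ/(γ−1)) = 1.219e+04 torr; V₃ = V₂·(T₂/T₃)^(1/(γ−1)) = 9.499 L.

V₃ ≈ 9.50 L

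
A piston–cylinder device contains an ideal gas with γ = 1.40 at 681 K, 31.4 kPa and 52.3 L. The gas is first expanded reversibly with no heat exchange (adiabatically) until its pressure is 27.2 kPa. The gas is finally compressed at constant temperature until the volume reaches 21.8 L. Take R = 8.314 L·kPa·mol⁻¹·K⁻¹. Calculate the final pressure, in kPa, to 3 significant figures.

Reversible adiabatic, γ = 1.40: T₂ = T₁·(P₂/P₁)^((γ−1)/γ) = 653.6 K; V₂ = V₁·(P₁/P₂)^(1/γ) = 57.95 L.
T constant ⇒ Boyle's law P V = const: T₃ = T₂; P₃ = P₂·(V₂/V₃) = 72.30 kPa.

P₃ ≈ 72.3 kPa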